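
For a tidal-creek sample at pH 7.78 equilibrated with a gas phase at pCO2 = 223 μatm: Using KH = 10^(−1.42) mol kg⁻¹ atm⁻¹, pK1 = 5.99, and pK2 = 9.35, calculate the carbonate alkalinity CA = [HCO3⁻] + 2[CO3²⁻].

CA = 0.551 mmol/kg

[CO2*] = KH · pCO2 = 10^(−1.42) × 223×10^-6 = 8.478×10^-6 mol/kg
α₀ = 1/(1 + K1/[H⁺] + K1K2/[H⁺]²) = 1/(1 + 10^+1.79 + 10^+0.22) = 0.01555
DIC = [CO2*]/α₀ = 8.478×10^-6 / 0.01555 = 0.5453 mmol/kg
CA = (α₁ + 2α₂)·DIC = (0.9587 + 2×0.02580) × 0.5453 = 0.551 mmol/kg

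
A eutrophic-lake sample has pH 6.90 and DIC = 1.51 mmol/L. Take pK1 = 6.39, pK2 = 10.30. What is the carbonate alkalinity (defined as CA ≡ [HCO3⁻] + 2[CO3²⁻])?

CA = 1.15 mmol/L

CA = [HCO3⁻] + 2[CO3²⁻] = (α₁ + 2α₂)·DIC
At pH 6.90: [H⁺]/K1 = 10^-0.51 = 0.30903, K2/[H⁺] = 10^-3.40 = 0.00039811
α₁ = 1/(1 + 0.30903 + 0.00039811) = 1/1.3094 = 0.7637; α₂ = α₁·K2/[H⁺] = 0.0003040
α₁ + 2α₂ = 0.7643
CA = 0.7643 × 1.51 = 1.15 mmol/L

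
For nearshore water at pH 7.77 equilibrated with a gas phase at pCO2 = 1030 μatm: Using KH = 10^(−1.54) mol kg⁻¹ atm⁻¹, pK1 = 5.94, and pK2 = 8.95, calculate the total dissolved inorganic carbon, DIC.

DIC = 2.17 mmol/kg

[CO2*] = KH · pCO2 = 10^(−1.54) × 1030×10^-6 = 2.971×10^-5 mol/kg
α₀ = 1/(1 + K1/[H⁺] + K1K2/[H⁺]²) = 1/(1 + 10^+1.83 + 10^+0.65) = 0.01368
DIC = [CO2*]/α₀ = 2.971×10^-5 / 0.01368 = 2.17 mmol/kg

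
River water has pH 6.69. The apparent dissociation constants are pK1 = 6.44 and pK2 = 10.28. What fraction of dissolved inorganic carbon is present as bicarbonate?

α₁ = 1 / (1 + [H⁺]/K1 + K2/[H⁺]) = 1 / (1 + 10^-0.25 + 10^-3.59)
   = 1 / (1 + 0.56234 + 0.00025704) = 1/1.5626 = 0.6400

α₁ = 0.640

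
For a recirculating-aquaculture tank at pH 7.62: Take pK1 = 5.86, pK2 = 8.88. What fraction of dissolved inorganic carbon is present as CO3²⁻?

α₂ = 1 / (1 + [H⁺]/K2 + [H⁺]²/(K1K2)) = 1 / (1 + 10^+1.26 + 10^-0.50)
   = 1 / (1 + 18.197 + 0.31623) = 1/19.513 = 0.05125

α₂ = 0.0512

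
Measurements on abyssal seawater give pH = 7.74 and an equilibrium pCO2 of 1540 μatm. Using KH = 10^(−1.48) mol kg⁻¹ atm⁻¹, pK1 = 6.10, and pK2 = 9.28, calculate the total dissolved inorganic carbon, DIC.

DIC = 2.34 mmol/kg

[CO2*] = KH · pCO2 = 10^(−1.48) × 1540×10^-6 = 5.099×10^-5 mol/kg
α₀ = 1/(1 + K1/[H⁺] + K1K2/[H⁺]²) = 1/(1 + 10^+1.64 + 10^+0.10) = 0.02178
DIC = [CO2*]/α₀ = 5.099×10^-5 / 0.02178 = 2.34 mmol/kg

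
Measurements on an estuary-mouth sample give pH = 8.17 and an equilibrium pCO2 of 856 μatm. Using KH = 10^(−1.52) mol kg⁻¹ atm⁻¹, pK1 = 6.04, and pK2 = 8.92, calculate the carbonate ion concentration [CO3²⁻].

[CO3²⁻] = 0.620 mmol/kg

[CO2*] = KH · pCO2 = 10^(−1.52) × 856×10^-6 = 2.585×10^-5 mol/kg
α₀ = 1/(1 + K1/[H⁺] + K1K2/[H⁺]²) = 1/(1 + 10^+2.13 + 10^+1.38) = 0.006255
DIC = [CO2*]/α₀ = 2.585×10^-5 / 0.006255 = 4.133 mmol/kg
[CO3²⁻] = α₂·DIC; α₂ = 0.1500, so [CO3²⁻] = 0.1500 × 4.133 = 0.620 mmol/kg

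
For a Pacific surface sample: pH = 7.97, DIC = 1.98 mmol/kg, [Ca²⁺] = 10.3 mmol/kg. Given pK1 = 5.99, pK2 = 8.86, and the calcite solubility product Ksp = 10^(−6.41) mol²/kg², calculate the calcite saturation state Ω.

α₂ = 1 / (1 + [H⁺]/K2 + [H⁺]²/(K1K2)) = 1 / (1 + 10^+0.89 + 10^-1.09)
   = 1 / (1 + 7.7625 + 0.081283) = 1/8.8438 = 0.1131
[CO3²⁻] = α₂ × DIC = 0.1131 × 1.98 = 0.2239 mmol/kg
Ksp = 10^(−6.41) = 3.890×10^-7
Ω = [Ca²⁺][CO3²⁻]/Ksp = (10.3×10^-3)(2.239×10^-4) / 3.890×10^-7 = 5.93

Ω = 5.93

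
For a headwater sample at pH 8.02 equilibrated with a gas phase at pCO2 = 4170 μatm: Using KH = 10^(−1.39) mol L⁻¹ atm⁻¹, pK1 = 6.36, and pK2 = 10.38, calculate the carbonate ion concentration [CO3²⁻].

[CO2*] = KH · pCO2 = 10^(−1.39) × 4170×10^-6 = 1.699×10^-4 mol/L
α₀ = 1/(1 + K1/[H⁺] + K1K2/[H⁺]²) = 1/(1 + 10^+1.66 + 10^-0.70) = 0.02132
DIC = [CO2*]/α₀ = 1.699×10^-4 / 0.02132 = 7.969 mmol/L
[CO3²⁻] = α₂·DIC; α₂ = 0.004254, so [CO3²⁻] = 0.004254 × 7.969 = 0.0339 mmol/L

[CO3²⁻] = 0.0339 mmol/L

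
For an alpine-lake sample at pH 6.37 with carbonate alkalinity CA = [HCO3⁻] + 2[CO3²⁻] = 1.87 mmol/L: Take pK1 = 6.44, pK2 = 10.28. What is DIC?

DIC = 4.07 mmol/L

CA = [HCO3⁻] + 2[CO3²⁻] = (α₁ + 2α₂)·DIC
At pH 6.37: [H⁺]/K1 = 10^0.07 = 1.1749, K2/[H⁺] = 10^-3.91 = 0.00012303
α₁ = 1/(1 + 1.1749 + 0.00012303) = 1/2.1750 = 0.4598; α₂ = α₁·K2/[H⁺] = 5.656×10^-5
α₁ + 2α₂ = 0.4599
DIC = CA / (α₁ + 2α₂) = 1.87 / 0.4599 = 4.07 mmol/L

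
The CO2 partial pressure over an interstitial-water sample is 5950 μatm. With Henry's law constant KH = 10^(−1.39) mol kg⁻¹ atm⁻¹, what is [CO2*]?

[CO2*] = 242 μmol/kg

KH = 10^(−1.39) = 4.074×10^-2 mol kg⁻¹ atm⁻¹
[CO2*] = KH · pCO2 = 4.074×10^-2 × 5950×10^-6 atm = 2.42×10^-4 mol/kg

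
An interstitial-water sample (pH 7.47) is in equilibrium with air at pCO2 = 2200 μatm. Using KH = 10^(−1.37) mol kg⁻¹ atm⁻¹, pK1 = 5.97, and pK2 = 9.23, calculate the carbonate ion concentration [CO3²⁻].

[CO3²⁻] = 0.0516 mmol/kg

[CO2*] = KH · pCO2 = 10^(−1.37) × 2200×10^-6 = 9.385×10^-5 mol/kg
α₀ = 1/(1 + K1/[H⁺] + K1K2/[H⁺]²) = 1/(1 + 10^+1.50 + 10^-0.26) = 0.03015
DIC = [CO2*]/α₀ = 9.385×10^-5 / 0.03015 = 3.113 mmol/kg
[CO3²⁻] = α₂·DIC; α₂ = 0.01657, so [CO3²⁻] = 0.01657 × 3.113 = 0.0516 mmol/kg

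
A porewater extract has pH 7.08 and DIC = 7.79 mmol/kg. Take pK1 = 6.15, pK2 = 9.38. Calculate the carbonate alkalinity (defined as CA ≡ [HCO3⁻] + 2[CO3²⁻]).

CA = [HCO3⁻] + 2[CO3²⁻] = (α₁ + 2α₂)·DIC
At pH 7.08: [H⁺]/K1 = 10^-0.93 = 0.11749, K2/[H⁺] = 10^-2.30 = 0.0050119
α₁ = 1/(1 + 0.11749 + 0.0050119) = 1/1.1225 = 0.8909; α₂ = α₁·K2/[H⁺] = 0.004465
α₁ + 2α₂ = 0.8998
CA = 0.8998 × 7.79 = 7.01 mmol/kg

CA = 7.01 mmol/kg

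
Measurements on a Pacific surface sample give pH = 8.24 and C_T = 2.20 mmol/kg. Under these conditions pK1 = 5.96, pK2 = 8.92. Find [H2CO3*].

[CO2*] = 9.51 μmol/kg

α₀ = 1 / (1 + K1/[H⁺] + K1K2/[H⁺]²) = 1 / (1 + 10^+2.28 + 10^+1.60)
   = 1 / (1 + 190.55 + 39.811) = 1/231.36 = 0.004322
[CO2*] = α₀ × DIC = 0.004322 × 2.20 = 0.00951 mmol/kg = 9.51 μmol/kg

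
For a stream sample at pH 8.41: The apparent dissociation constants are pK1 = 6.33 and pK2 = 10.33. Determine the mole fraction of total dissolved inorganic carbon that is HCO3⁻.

α₁ = 0.980

α₁ = 1 / (1 + [H⁺]/K1 + K2/[H⁺]) = 1 / (1 + 10^-2.08 + 10^-1.92)
   = 1 / (1 + 0.0083176 + 0.012023) = 1/1.0203 = 0.9801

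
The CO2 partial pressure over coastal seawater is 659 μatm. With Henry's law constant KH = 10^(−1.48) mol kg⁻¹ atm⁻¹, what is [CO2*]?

KH = 10^(−1.48) = 3.311×10^-2 mol kg⁻¹ atm⁻¹
[CO2*] = KH · pCO2 = 3.311×10^-2 × 659×10^-6 atm = 2.18×10^-5 mol/kg

[CO2*] = 21.8 μmol/kg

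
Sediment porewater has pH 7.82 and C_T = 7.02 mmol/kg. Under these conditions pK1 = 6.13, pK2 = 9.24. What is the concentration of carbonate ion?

α₂ = 1 / (1 + [H⁺]/K2 + [H⁺]²/(K1K2)) = 1 / (1 + 10^+1.42 + 10^-0.27)
   = 1 / (1 + 26.303 + 0.53703) = 1/27.840 = 0.03592
[CO3²⁻] = α₂ × DIC = 0.03592 × 7.02 = 0.252 mmol/kg

[CO3²⁻] = 0.252 mmol/kg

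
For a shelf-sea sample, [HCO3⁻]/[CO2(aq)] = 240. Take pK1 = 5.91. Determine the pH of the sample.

pH = 8.29

From K1 = [H⁺][HCO3⁻]/[CO2(aq)]:  pH = pK1 + log₁₀([HCO3⁻]/[CO2(aq)])
log₁₀(240) = +2.380
pH = 5.91 + (+2.380) = 8.29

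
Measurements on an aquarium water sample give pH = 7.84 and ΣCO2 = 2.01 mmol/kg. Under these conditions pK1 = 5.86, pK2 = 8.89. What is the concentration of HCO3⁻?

[HCO3⁻] = 1.83 mmol/kg

α₁ = 1 / (1 + [H⁺]/K1 + K2/[H⁺]) = 1 / (1 + 10^-1.98 + 10^-1.05)
   = 1 / (1 + 0.010471 + 0.089125) = 1/1.0996 = 0.9094
[HCO3⁻] = α₁ × DIC = 0.9094 × 2.01 = 1.83 mmol/kg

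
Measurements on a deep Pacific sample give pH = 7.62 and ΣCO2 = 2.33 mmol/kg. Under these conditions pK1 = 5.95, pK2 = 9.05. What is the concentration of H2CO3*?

[CO2*] = 0.0471 mmol/kg

α₀ = 1 / (1 + K1/[H⁺] + K1K2/[H⁺]²) = 1 / (1 + 10^+1.67 + 10^+0.24)
   = 1 / (1 + 46.774 + 1.7378) = 1/49.511 = 0.02020
[CO2*] = α₀ × DIC = 0.02020 × 2.33 = 0.0471 mmol/kg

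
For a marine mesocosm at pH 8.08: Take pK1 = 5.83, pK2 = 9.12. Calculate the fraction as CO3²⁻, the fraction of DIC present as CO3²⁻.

α₂ = 1 / (1 + [H⁺]/K2 + [H⁺]²/(K1K2)) = 1 / (1 + 10^+1.04 + 10^-1.21)
   = 1 / (1 + 10.965 + 0.061660) = 1/12.026 = 0.08315

α₂ = 0.0832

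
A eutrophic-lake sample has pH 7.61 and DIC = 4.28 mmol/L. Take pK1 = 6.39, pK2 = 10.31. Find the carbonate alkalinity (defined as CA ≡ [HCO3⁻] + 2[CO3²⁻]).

CA = 4.05 mmol/L

CA = [HCO3⁻] + 2[CO3²⁻] = (α₁ + 2α₂)·DIC
At pH 7.61: [H⁺]/K1 = 10^-1.22 = 0.060256, K2/[H⁺] = 10^-2.70 = 0.0019953
α₁ = 1/(1 + 0.060256 + 0.0019953) = 1/1.0623 = 0.9414; α₂ = α₁·K2/[H⁺] = 0.001878
α₁ + 2α₂ = 0.9452
CA = 0.9452 × 4.28 = 4.05 mmol/L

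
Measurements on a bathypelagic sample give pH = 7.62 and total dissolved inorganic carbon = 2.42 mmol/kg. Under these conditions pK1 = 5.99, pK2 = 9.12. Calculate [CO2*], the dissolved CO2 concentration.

α₀ = 1 / (1 + K1/[H⁺] + K1K2/[H⁺]²) = 1 / (1 + 10^+1.63 + 10^+0.13)
   = 1 / (1 + 42.658 + 1.3490) = 1/45.007 = 0.02222
[CO2*] = α₀ × DIC = 0.02222 × 2.42 = 0.0538 mmol/kg

[CO2*] = 0.0538 mmol/kg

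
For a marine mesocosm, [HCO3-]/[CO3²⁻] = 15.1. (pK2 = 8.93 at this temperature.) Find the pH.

From K2 = [H⁺][CO3²⁻]/[HCO3-]:  pH = pK2 − log₁₀([HCO3-]/[CO3²⁻])
log₁₀(15.1) = +1.179
pH = 8.93 − (+1.179) = 7.75

pH = 7.75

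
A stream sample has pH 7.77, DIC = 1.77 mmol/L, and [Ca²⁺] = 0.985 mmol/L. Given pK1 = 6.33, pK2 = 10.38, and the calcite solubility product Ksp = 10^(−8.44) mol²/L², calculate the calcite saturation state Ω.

α₂ = 1 / (1 + [H⁺]/K2 + [H⁺]²/(K1K2)) = 1 / (1 + 10^+2.61 + 10^+1.17)
   = 1 / (1 + 407.38 + 14.791) = 1/423.17 = 0.002363
[CO3²⁻] = α₂ × DIC = 0.002363 × 1.77 = 0.004183 mmol/L = 4.183 μmol/L
Ksp = 10^(−8.44) = 3.631×10^-9
Ω = [Ca²⁺][CO3²⁻]/Ksp = (0.985×10^-3)(4.183×10^-6) / 3.631×10^-9 = 1.13

Ω = 1.13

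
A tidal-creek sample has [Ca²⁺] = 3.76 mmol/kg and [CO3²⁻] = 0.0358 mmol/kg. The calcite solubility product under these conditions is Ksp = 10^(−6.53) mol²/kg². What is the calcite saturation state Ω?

Ω = 0.456

Ksp = 10^(−6.53) = 2.951×10^-7
Ω = [Ca²⁺][CO3²⁻]/Ksp = (3.76×10^-3)(0.0358×10^-3) / 2.951×10^-7 = 0.456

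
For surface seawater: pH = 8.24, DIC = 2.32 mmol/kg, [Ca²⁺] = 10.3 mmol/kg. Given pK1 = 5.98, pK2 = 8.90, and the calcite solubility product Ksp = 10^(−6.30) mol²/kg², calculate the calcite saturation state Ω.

Ω = 8.52

α₂ = 1 / (1 + [H⁺]/K2 + [H⁺]²/(K1K2)) = 1 / (1 + 10^+0.66 + 10^-1.60)
   = 1 / (1 + 4.5709 + 0.025119) = 1/5.5960 = 0.1787
[CO3²⁻] = α₂ × DIC = 0.1787 × 2.32 = 0.4146 mmol/kg
Ksp = 10^(−6.30) = 5.012×10^-7
Ω = [Ca²⁺][CO3²⁻]/Ksp = (10.3×10^-3)(4.146×10^-4) / 5.012×10^-7 = 8.52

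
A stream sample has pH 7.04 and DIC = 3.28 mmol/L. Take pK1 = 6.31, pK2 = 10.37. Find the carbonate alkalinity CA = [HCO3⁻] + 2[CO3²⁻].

CA = 2.77 mmol/L

CA = [HCO3⁻] + 2[CO3²⁻] = (α₁ + 2α₂)·DIC
At pH 7.04: [H⁺]/K1 = 10^-0.73 = 0.18621, K2/[H⁺] = 10^-3.33 = 0.00046774
α₁ = 1/(1 + 0.18621 + 0.00046774) = 1/1.1867 = 0.8427; α₂ = α₁·K2/[H⁺] = 0.0003942
α₁ + 2α₂ = 0.8435
CA = 0.8435 × 3.28 = 2.77 mmol/L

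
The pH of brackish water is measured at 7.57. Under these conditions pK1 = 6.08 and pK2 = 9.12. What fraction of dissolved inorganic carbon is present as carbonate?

α₂ = 1 / (1 + [H⁺]/K2 + [H⁺]²/(K1K2)) = 1 / (1 + 10^+1.55 + 10^+0.06)
   = 1 / (1 + 35.481 + 1.1482) = 1/37.629 = 0.02657

α₂ = 0.0266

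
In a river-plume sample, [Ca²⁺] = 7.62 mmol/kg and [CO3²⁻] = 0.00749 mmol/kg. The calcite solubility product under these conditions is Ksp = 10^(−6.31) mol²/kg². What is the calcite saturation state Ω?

Ω = 0.117

Ksp = 10^(−6.31) = 4.898×10^-7
Ω = [Ca²⁺][CO3²⁻]/Ksp = (7.62×10^-3)(0.00749×10^-3) / 4.898×10^-7 = 0.117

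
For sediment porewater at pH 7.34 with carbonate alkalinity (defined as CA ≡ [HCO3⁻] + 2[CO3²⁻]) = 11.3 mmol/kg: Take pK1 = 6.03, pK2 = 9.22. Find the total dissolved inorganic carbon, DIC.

CA = [HCO3⁻] + 2[CO3²⁻] = (α₁ + 2α₂)·DIC
At pH 7.34: [H⁺]/K1 = 10^-1.31 = 0.048978, K2/[H⁺] = 10^-1.88 = 0.013183
α₁ = 1/(1 + 0.048978 + 0.013183) = 1/1.0622 = 0.9415; α₂ = α₁·K2/[H⁺] = 0.01241
α₁ + 2α₂ = 0.9663
DIC = CA / (α₁ + 2α₂) = 11.3 / 0.9663 = 11.7 mmol/kg

DIC = 11.7 mmol/kg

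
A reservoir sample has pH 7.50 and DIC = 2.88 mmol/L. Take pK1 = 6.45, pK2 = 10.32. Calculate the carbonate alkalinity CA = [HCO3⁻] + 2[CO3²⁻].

CA = [HCO3⁻] + 2[CO3²⁻] = (α₁ + 2α₂)·DIC
At pH 7.50: [H⁺]/K1 = 10^-1.05 = 0.089125, K2/[H⁺] = 10^-2.82 = 0.0015136
α₁ = 1/(1 + 0.089125 + 0.0015136) = 1/1.0906 = 0.9169; α₂ = α₁·K2/[H⁺] = 0.001388
α₁ + 2α₂ = 0.9197
CA = 0.9197 × 2.88 = 2.65 mmol/L

CA = 2.65 mmol/L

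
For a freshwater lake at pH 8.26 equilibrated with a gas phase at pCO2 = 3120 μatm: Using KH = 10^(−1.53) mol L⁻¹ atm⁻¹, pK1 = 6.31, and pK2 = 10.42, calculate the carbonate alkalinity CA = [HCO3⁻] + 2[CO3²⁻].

[CO2*] = KH · pCO2 = 10^(−1.53) × 3120×10^-6 = 9.208×10^-5 mol/L
α₀ = 1/(1 + K1/[H⁺] + K1K2/[H⁺]²) = 1/(1 + 10^+1.95 + 10^-0.21) = 0.01102
DIC = [CO2*]/α₀ = 9.208×10^-5 / 0.01102 = 8.355 mmol/L
CA = (α₁ + 2α₂)·DIC = (0.9822 + 2×0.006795) × 8.355 = 8.32 mmol/L

CA = 8.32 mmol/L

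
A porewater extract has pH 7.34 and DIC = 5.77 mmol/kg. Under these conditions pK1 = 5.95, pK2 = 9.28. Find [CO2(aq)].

[CO2*] = 0.223 mmol/kg

α₀ = 1 / (1 + K1/[H⁺] + K1K2/[H⁺]²) = 1 / (1 + 10^+1.39 + 10^-0.55)
   = 1 / (1 + 24.547 + 0.28184) = 1/25.829 = 0.03872
[CO2*] = α₀ × DIC = 0.03872 × 5.77 = 0.223 mmol/kg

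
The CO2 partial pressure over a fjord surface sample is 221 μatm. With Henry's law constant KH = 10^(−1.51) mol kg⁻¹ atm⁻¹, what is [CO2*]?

[CO2*] = 6.83 μmol/kg

KH = 10^(−1.51) = 3.090×10^-2 mol kg⁻¹ atm⁻¹
[CO2*] = KH · pCO2 = 3.090×10^-2 × 221×10^-6 atm = 6.83×10^-6 mol/kg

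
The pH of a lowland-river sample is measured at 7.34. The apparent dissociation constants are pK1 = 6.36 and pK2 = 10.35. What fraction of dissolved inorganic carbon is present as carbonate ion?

α₂ = 1 / (1 + [H⁺]/K2 + [H⁺]²/(K1K2)) = 1 / (1 + 10^+3.01 + 10^+2.03)
   = 1 / (1 + 1023.3 + 107.15) = 1/1131.4 = 0.0008838

α₂ = 0.000884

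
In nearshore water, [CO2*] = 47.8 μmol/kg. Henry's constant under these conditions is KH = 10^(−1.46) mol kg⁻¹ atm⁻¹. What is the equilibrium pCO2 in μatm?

pCO2 = 1380 μatm

KH = 10^(−1.46) = 3.467×10^-2 mol kg⁻¹ atm⁻¹
pCO2 = [CO2*]/KH = 47.8×10^-6 / 3.467×10^-2 = 1.38×10^-3 atm = 1380 μatm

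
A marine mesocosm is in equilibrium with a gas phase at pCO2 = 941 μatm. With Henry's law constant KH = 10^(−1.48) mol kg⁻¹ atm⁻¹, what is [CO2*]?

[CO2*] = 31.2 μmol/kg

KH = 10^(−1.48) = 3.311×10^-2 mol kg⁻¹ atm⁻¹
[CO2*] = KH · pCO2 = 3.311×10^-2 × 941×10^-6 atm = 3.12×10^-5 mol/kg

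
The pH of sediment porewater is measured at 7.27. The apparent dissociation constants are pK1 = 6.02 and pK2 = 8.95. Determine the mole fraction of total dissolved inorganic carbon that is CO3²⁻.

α₂ = 0.0194

α₂ = 1 / (1 + [H⁺]/K2 + [H⁺]²/(K1K2)) = 1 / (1 + 10^+1.68 + 10^+0.43)
   = 1 / (1 + 47.863 + 2.6915) = 1/51.555 = 0.01940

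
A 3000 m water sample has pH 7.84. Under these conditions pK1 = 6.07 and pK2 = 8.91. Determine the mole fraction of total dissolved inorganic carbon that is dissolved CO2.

α₀ = 1 / (1 + K1/[H⁺] + K1K2/[H⁺]²) = 1 / (1 + 10^+1.77 + 10^+0.70)
   = 1 / (1 + 58.884 + 5.0119) = 1/64.896 = 0.01541

α₀ = 0.0154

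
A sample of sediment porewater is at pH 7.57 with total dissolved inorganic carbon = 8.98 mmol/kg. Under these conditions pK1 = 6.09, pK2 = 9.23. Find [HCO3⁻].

α₁ = 1 / (1 + [H⁺]/K1 + K2/[H⁺]) = 1 / (1 + 10^-1.48 + 10^-1.66)
   = 1 / (1 + 0.033113 + 0.021878) = 1/1.0550 = 0.9479
[HCO3⁻] = α₁ × DIC = 0.9479 × 8.98 = 8.51 mmol/kg

[HCO3⁻] = 8.51 mmol/kg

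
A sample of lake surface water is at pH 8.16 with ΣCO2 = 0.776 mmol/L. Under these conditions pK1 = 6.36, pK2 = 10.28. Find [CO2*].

[CO2*] = 12.0 μmol/L

α₀ = 1 / (1 + K1/[H⁺] + K1K2/[H⁺]²) = 1 / (1 + 10^+1.80 + 10^-0.32)
   = 1 / (1 + 63.096 + 0.47863) = 1/64.574 = 0.01549
[CO2*] = α₀ × DIC = 0.01549 × 0.776 = 0.0120 mmol/L = 12.0 μmol/L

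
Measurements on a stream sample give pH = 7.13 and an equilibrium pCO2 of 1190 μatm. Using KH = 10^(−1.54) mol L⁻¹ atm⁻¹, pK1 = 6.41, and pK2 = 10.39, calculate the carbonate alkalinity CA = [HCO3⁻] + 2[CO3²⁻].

CA = 0.180 mmol/L

[CO2*] = KH · pCO2 = 10^(−1.54) × 1190×10^-6 = 3.432×10^-5 mol/L
α₀ = 1/(1 + K1/[H⁺] + K1K2/[H⁺]²) = 1/(1 + 10^+0.72 + 10^-2.54) = 0.1600
DIC = [CO2*]/α₀ = 3.432×10^-5 / 0.1600 = 0.2145 mmol/L
CA = (α₁ + 2α₂)·DIC = (0.8396 + 2×0.0004614) × 0.2145 = 0.180 mmol/L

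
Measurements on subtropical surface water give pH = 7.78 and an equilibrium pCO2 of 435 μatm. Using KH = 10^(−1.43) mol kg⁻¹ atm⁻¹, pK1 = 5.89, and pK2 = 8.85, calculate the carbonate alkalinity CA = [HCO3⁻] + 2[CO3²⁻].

CA = 1.47 mmol/kg

[CO2*] = KH · pCO2 = 10^(−1.43) × 435×10^-6 = 1.616×10^-5 mol/kg
α₀ = 1/(1 + K1/[H⁺] + K1K2/[H⁺]²) = 1/(1 + 10^+1.89 + 10^+0.82) = 0.01173
DIC = [CO2*]/α₀ = 1.616×10^-5 / 0.01173 = 1.377 mmol/kg
CA = (α₁ + 2α₂)·DIC = (0.9107 + 2×0.07752) × 1.377 = 1.47 mmol/kg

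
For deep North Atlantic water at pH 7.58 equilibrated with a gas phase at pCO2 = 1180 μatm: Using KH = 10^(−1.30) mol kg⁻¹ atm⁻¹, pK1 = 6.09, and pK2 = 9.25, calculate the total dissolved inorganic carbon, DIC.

DIC = 1.93 mmol/kg

[CO2*] = KH · pCO2 = 10^(−1.30) × 1180×10^-6 = 5.914×10^-5 mol/kg
α₀ = 1/(1 + K1/[H⁺] + K1K2/[H⁺]²) = 1/(1 + 10^+1.49 + 10^-0.18) = 0.03071
DIC = [CO2*]/α₀ = 5.914×10^-5 / 0.03071 = 1.93 mmol/kg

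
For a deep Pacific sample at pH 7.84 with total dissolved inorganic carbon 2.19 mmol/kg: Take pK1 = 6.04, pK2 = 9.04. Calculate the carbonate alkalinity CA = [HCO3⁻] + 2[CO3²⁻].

CA = [HCO3⁻] + 2[CO3²⁻] = (α₁ + 2α₂)·DIC
At pH 7.84: [H⁺]/K1 = 10^-1.80 = 0.015849, K2/[H⁺] = 10^-1.20 = 0.063096
α₁ = 1/(1 + 0.015849 + 0.063096) = 1/1.0789 = 0.9268; α₂ = α₁·K2/[H⁺] = 0.05848
α₁ + 2α₂ = 1.0438
CA = 1.0438 × 2.19 = 2.29 mmol/kg

CA = 2.29 mmol/kg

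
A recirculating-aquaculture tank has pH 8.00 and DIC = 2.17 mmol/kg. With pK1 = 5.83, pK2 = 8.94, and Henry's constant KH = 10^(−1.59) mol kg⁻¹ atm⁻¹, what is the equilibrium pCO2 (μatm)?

α₀ = 1 / (1 + K1/[H⁺] + K1K2/[H⁺]²) = 1 / (1 + 10^+2.17 + 10^+1.23)
   = 1 / (1 + 147.91 + 16.982) = 1/165.89 = 0.006028
[CO2*] = α₀ × DIC = 0.006028 × 2.17 = 0.01308 mmol/kg = 13.08 μmol/kg
pCO2 = [CO2*]/KH = 1.308×10^-5 / 2.570×10^-2 = 509 μatm

pCO2 = 509 μatm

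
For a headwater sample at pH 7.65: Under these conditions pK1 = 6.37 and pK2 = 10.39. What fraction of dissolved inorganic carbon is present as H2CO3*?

α₀ = 1 / (1 + K1/[H⁺] + K1K2/[H⁺]²) = 1 / (1 + 10^+1.28 + 10^-1.46)
   = 1 / (1 + 19.055 + 0.034674) = 1/20.089 = 0.04978

α₀ = 0.0498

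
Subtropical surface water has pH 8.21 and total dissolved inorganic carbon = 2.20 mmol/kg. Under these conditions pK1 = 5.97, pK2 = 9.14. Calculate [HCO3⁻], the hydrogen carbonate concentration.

[HCO3⁻] = 1.96 mmol/kg

α₁ = 1 / (1 + [H⁺]/K1 + K2/[H⁺]) = 1 / (1 + 10^-2.24 + 10^-0.93)
   = 1 / (1 + 0.0057544 + 0.11749) = 1/1.1232 = 0.8903
[HCO3⁻] = α₁ × DIC = 0.8903 × 2.20 = 1.96 mmol/kg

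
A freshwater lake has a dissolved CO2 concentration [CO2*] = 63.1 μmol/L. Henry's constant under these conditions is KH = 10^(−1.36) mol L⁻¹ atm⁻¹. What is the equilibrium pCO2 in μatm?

KH = 10^(−1.36) = 4.365×10^-2 mol L⁻¹ atm⁻¹
pCO2 = [CO2*]/KH = 63.1×10^-6 / 4.365×10^-2 = 1.45×10^-3 atm = 1450 μatm

pCO2 = 1450 μatm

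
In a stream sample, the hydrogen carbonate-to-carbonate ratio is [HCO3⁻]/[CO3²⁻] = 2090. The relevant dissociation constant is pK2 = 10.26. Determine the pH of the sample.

From K2 = [H⁺][CO3²⁻]/[HCO3⁻]:  pH = pK2 − log₁₀([HCO3⁻]/[CO3²⁻])
log₁₀(2090) = +3.320
pH = 10.26 − (+3.320) = 6.94

pH = 6.94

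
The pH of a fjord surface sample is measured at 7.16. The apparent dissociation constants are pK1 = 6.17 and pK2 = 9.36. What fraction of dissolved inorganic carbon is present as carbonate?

α₂ = 0.00569

α₂ = 1 / (1 + [H⁺]/K2 + [H⁺]²/(K1K2)) = 1 / (1 + 10^+2.20 + 10^+1.21)
   = 1 / (1 + 158.49 + 16.218) = 1/175.71 = 0.005691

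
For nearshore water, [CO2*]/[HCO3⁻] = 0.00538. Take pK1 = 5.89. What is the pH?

From K1 = [H⁺][HCO3⁻]/[CO2*]:  pH = pK1 − log₁₀([CO2*]/[HCO3⁻])
log₁₀(0.00538) = -2.269
pH = 5.89 − (-2.269) = 8.16

pH = 8.16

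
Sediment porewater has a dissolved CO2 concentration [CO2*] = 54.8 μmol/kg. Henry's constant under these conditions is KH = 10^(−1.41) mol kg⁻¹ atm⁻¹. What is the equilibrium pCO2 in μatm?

KH = 10^(−1.41) = 3.890×10^-2 mol kg⁻¹ atm⁻¹
pCO2 = [CO2*]/KH = 54.8×10^-6 / 3.890×10^-2 = 1.41×10^-3 atm = 1410 μatm

pCO2 = 1410 μatm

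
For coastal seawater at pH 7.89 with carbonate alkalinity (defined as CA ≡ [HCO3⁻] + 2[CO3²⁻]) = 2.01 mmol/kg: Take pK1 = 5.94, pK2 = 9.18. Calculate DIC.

DIC = 1.94 mmol/kg

CA = [HCO3⁻] + 2[CO3²⁻] = (α₁ + 2α₂)·DIC
At pH 7.89: [H⁺]/K1 = 10^-1.95 = 0.011220, K2/[H⁺] = 10^-1.29 = 0.051286
α₁ = 1/(1 + 0.011220 + 0.051286) = 1/1.0625 = 0.9412; α₂ = α₁·K2/[H⁺] = 0.04827
α₁ + 2α₂ = 1.0377
DIC = CA / (α₁ + 2α₂) = 2.01 / 1.0377 = 1.94 mmol/kg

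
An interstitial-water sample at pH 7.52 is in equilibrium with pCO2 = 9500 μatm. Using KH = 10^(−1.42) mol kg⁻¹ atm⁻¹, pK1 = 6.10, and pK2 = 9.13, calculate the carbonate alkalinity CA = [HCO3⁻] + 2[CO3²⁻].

CA = 9.97 mmol/kg

[CO2*] = KH · pCO2 = 10^(−1.42) × 9500×10^-6 = 3.612×10^-4 mol/kg
α₀ = 1/(1 + K1/[H⁺] + K1K2/[H⁺]²) = 1/(1 + 10^+1.42 + 10^-0.19) = 0.03578
DIC = [CO2*]/α₀ = 3.612×10^-4 / 0.03578 = 10.09 mmol/kg
CA = (α₁ + 2α₂)·DIC = (0.9411 + 2×0.02310) × 10.09 = 9.97 mmol/kg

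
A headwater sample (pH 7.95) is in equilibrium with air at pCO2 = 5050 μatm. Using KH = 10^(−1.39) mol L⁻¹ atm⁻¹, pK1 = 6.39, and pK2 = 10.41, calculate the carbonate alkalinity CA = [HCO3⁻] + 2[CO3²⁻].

CA = 7.52 mmol/L

[CO2*] = KH · pCO2 = 10^(−1.39) × 5050×10^-6 = 2.057×10^-4 mol/L
α₀ = 1/(1 + K1/[H⁺] + K1K2/[H⁺]²) = 1/(1 + 10^+1.56 + 10^-0.90) = 0.02671
DIC = [CO2*]/α₀ = 2.057×10^-4 / 0.02671 = 7.701 mmol/L
CA = (α₁ + 2α₂)·DIC = (0.9699 + 2×0.003363) × 7.701 = 7.52 mmol/L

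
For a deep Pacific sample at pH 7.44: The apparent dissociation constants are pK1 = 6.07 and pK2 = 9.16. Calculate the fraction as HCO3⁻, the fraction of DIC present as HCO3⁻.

α₁ = 1 / (1 + [H⁺]/K1 + K2/[H⁺]) = 1 / (1 + 10^-1.37 + 10^-1.72)
   = 1 / (1 + 0.042658 + 0.019055) = 1/1.0617 = 0.9419

α₁ = 0.942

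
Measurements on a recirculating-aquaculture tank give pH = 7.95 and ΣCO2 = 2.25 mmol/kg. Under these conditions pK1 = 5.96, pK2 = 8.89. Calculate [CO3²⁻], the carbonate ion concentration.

[CO3²⁻] = 0.230 mmol/kg

α₂ = 1 / (1 + [H⁺]/K2 + [H⁺]²/(K1K2)) = 1 / (1 + 10^+0.94 + 10^-1.05)
   = 1 / (1 + 8.7096 + 0.089125) = 1/9.7988 = 0.1021
[CO3²⁻] = α₂ × DIC = 0.1021 × 2.25 = 0.230 mmol/kg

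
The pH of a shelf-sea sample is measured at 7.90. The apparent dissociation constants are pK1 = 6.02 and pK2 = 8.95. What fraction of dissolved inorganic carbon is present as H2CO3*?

α₀ = 0.0120

α₀ = 1 / (1 + K1/[H⁺] + K1K2/[H⁺]²) = 1 / (1 + 10^+1.88 + 10^+0.83)
   = 1 / (1 + 75.858 + 6.7608) = 1/83.619 = 0.01196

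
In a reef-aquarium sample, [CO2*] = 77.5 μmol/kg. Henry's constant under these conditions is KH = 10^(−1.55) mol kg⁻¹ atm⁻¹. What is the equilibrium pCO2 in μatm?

KH = 10^(−1.55) = 2.818×10^-2 mol kg⁻¹ atm⁻¹
pCO2 = [CO2*]/KH = 77.5×10^-6 / 2.818×10^-2 = 2.75×10^-3 atm = 2750 μatm

pCO2 = 2750 μatm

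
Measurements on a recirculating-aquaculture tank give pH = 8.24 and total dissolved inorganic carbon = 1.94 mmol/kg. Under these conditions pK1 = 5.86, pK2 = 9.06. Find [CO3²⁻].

α₂ = 1 / (1 + [H⁺]/K2 + [H⁺]²/(K1K2)) = 1 / (1 + 10^+0.82 + 10^-1.56)
   = 1 / (1 + 6.6069 + 0.027542) = 1/7.6345 = 0.1310
[CO3²⁻] = α₂ × DIC = 0.1310 × 1.94 = 0.254 mmol/kg

[CO3²⁻] = 0.254 mmol/kg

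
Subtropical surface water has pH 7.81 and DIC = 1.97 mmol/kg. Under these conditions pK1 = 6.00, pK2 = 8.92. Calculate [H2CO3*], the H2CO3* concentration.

[CO2*] = 0.0279 mmol/kg

α₀ = 1 / (1 + K1/[H⁺] + K1K2/[H⁺]²) = 1 / (1 + 10^+1.81 + 10^+0.70)
   = 1 / (1 + 64.565 + 5.0119) = 1/70.577 = 0.01417
[CO2*] = α₀ × DIC = 0.01417 × 1.97 = 0.0279 mmol/kg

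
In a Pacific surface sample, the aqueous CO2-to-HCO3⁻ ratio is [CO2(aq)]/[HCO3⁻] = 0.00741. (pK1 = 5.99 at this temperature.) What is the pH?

From K1 = [H⁺][HCO3⁻]/[CO2(aq)]:  pH = pK1 − log₁₀([CO2(aq)]/[HCO3⁻])
log₁₀(0.00741) = -2.130
pH = 5.99 − (-2.130) = 8.12

pH = 8.12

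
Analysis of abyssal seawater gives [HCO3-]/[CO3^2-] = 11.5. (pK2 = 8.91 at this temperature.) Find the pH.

From K2 = [H⁺][CO3^2-]/[HCO3-]:  pH = pK2 − log₁₀([HCO3-]/[CO3^2-])
log₁₀(11.5) = +1.061
pH = 8.91 − (+1.061) = 7.85

pH = 7.85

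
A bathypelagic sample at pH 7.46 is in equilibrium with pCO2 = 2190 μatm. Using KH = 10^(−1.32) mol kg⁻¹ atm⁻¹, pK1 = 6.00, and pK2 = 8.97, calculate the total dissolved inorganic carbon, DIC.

DIC = 3.22 mmol/kg

[CO2*] = KH · pCO2 = 10^(−1.32) × 2190×10^-6 = 1.048×10^-4 mol/kg
α₀ = 1/(1 + K1/[H⁺] + K1K2/[H⁺]²) = 1/(1 + 10^+1.46 + 10^-0.05) = 0.03254
DIC = [CO2*]/α₀ = 1.048×10^-4 / 0.03254 = 3.22 mmol/kg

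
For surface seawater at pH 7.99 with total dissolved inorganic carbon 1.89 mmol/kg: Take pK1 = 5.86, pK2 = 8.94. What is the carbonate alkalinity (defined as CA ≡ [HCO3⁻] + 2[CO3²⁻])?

CA = 2.07 mmol/kg

CA = [HCO3⁻] + 2[CO3²⁻] = (α₁ + 2α₂)·DIC
At pH 7.99: [H⁺]/K1 = 10^-2.13 = 0.0074131, K2/[H⁺] = 10^-0.95 = 0.11220
α₁ = 1/(1 + 0.0074131 + 0.11220) = 1/1.1196 = 0.8932; α₂ = α₁·K2/[H⁺] = 0.1002
α₁ + 2α₂ = 1.0936
CA = 1.0936 × 1.89 = 2.07 mmol/kg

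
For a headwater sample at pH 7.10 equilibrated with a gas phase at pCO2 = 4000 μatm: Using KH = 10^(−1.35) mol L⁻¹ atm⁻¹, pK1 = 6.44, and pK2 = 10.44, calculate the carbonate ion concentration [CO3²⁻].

[CO2*] = KH · pCO2 = 10^(−1.35) × 4000×10^-6 = 1.787×10^-4 mol/L
α₀ = 1/(1 + K1/[H⁺] + K1K2/[H⁺]²) = 1/(1 + 10^+0.66 + 10^-2.68) = 0.1794
DIC = [CO2*]/α₀ = 1.787×10^-4 / 0.1794 = 0.9957 mmol/L
[CO3²⁻] = α₂·DIC; α₂ = 0.0003749, so [CO3²⁻] = 0.0003749 × 0.9957 = 0.000373 mmol/L = 0.373 μmol/L

[CO3²⁻] = 0.373 μmol/L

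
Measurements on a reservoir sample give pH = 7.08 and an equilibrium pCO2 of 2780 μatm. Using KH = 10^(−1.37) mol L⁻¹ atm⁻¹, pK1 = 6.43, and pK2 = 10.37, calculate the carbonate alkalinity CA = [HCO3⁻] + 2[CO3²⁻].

CA = 0.530 mmol/L

[CO2*] = KH · pCO2 = 10^(−1.37) × 2780×10^-6 = 1.186×10^-4 mol/L
α₀ = 1/(1 + K1/[H⁺] + K1K2/[H⁺]²) = 1/(1 + 10^+0.65 + 10^-2.64) = 0.1828
DIC = [CO2*]/α₀ = 1.186×10^-4 / 0.1828 = 0.6486 mmol/L
CA = (α₁ + 2α₂)·DIC = (0.8167 + 2×0.0004189) × 0.6486 = 0.530 mmol/L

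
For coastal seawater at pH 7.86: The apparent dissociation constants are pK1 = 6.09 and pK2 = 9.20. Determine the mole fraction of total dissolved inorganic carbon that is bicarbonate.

α₁ = 1 / (1 + [H⁺]/K1 + K2/[H⁺]) = 1 / (1 + 10^-1.77 + 10^-1.34)
   = 1 / (1 + 0.016982 + 0.045709) = 1/1.0627 = 0.9410

α₁ = 0.941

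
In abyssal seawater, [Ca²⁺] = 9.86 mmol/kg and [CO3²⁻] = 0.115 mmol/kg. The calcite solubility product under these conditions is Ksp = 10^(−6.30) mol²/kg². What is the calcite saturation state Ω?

Ω = 2.26

Ksp = 10^(−6.30) = 5.012×10^-7
Ω = [Ca²⁺][CO3²⁻]/Ksp = (9.86×10^-3)(0.115×10^-3) / 5.012×10^-7 = 2.26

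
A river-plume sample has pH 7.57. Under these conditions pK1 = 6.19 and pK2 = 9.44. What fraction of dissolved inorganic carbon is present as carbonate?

α₂ = 1 / (1 + [H⁺]/K2 + [H⁺]²/(K1K2)) = 1 / (1 + 10^+1.87 + 10^+0.49)
   = 1 / (1 + 74.131 + 3.0903) = 1/78.221 = 0.01278

α₂ = 0.0128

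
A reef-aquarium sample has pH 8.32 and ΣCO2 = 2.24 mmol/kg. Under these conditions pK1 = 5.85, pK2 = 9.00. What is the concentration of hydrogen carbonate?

[HCO3⁻] = 1.85 mmol/kg

α₁ = 1 / (1 + [H⁺]/K1 + K2/[H⁺]) = 1 / (1 + 10^-2.47 + 10^-0.68)
   = 1 / (1 + 0.0033884 + 0.20893) = 1/1.2123 = 0.8249
[HCO3⁻] = α₁ × DIC = 0.8249 × 2.24 = 1.85 mmol/kg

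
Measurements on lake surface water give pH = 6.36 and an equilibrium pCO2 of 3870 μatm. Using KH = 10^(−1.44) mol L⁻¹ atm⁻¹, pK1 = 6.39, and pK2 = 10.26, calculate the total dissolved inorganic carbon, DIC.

DIC = 0.272 mmol/L

[CO2*] = KH · pCO2 = 10^(−1.44) × 3870×10^-6 = 1.405×10^-4 mol/L
α₀ = 1/(1 + K1/[H⁺] + K1K2/[H⁺]²) = 1/(1 + 10^-0.03 + 10^-3.93) = 0.5172
DIC = [CO2*]/α₀ = 1.405×10^-4 / 0.5172 = 0.272 mmol/L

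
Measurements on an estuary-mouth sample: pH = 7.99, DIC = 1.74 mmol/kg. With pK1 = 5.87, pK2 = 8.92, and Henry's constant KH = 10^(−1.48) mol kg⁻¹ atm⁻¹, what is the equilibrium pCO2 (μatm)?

α₀ = 1 / (1 + K1/[H⁺] + K1K2/[H⁺]²) = 1 / (1 + 10^+2.12 + 10^+1.19)
   = 1 / (1 + 131.83 + 15.488) = 1/148.31 = 0.006742
[CO2*] = α₀ × DIC = 0.006742 × 1.74 = 0.01173 mmol/kg = 11.73 μmol/kg
pCO2 = [CO2*]/KH = 1.173×10^-5 / 3.311×10^-2 = 354 μatm

pCO2 = 354 μatm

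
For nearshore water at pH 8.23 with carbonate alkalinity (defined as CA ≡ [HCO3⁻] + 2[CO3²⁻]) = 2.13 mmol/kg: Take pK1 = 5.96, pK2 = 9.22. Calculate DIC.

DIC = 1.96 mmol/kg

CA = [HCO3⁻] + 2[CO3²⁻] = (α₁ + 2α₂)·DIC
At pH 8.23: [H⁺]/K1 = 10^-2.27 = 0.0053703, K2/[H⁺] = 10^-0.99 = 0.10233
α₁ = 1/(1 + 0.0053703 + 0.10233) = 1/1.1077 = 0.9028; α₂ = α₁·K2/[H⁺] = 0.09238
α₁ + 2α₂ = 1.0875
DIC = CA / (α₁ + 2α₂) = 2.13 / 1.0875 = 1.96 mmol/kg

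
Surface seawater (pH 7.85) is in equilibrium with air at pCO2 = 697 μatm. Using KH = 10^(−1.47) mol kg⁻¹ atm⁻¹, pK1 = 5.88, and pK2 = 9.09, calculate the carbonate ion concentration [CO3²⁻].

[CO3²⁻] = 0.127 mmol/kg

[CO2*] = KH · pCO2 = 10^(−1.47) × 697×10^-6 = 2.362×10^-5 mol/kg
α₀ = 1/(1 + K1/[H⁺] + K1K2/[H⁺]²) = 1/(1 + 10^+1.97 + 10^+0.73) = 0.01003
DIC = [CO2*]/α₀ = 2.362×10^-5 / 0.01003 = 2.355 mmol/kg
[CO3²⁻] = α₂·DIC; α₂ = 0.05387, so [CO3²⁻] = 0.05387 × 2.355 = 0.127 mmol/kg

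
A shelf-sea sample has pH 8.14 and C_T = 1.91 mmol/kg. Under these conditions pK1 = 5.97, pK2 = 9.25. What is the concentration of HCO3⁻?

[HCO3⁻] = 1.76 mmol/kg

α₁ = 1 / (1 + [H⁺]/K1 + K2/[H⁺]) = 1 / (1 + 10^-2.17 + 10^-1.11)
   = 1 / (1 + 0.0067608 + 0.077625) = 1/1.0844 = 0.9222
[HCO3⁻] = α₁ × DIC = 0.9222 × 1.91 = 1.76 mmol/kg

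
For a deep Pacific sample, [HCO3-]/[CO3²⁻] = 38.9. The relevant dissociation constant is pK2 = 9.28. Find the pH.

pH = 7.69

From K2 = [H⁺][CO3²⁻]/[HCO3-]:  pH = pK2 − log₁₀([HCO3-]/[CO3²⁻])
log₁₀(38.9) = +1.590
pH = 9.28 − (+1.590) = 7.69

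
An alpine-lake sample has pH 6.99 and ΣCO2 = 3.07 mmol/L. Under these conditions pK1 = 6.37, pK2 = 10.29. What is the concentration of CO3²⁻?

α₂ = 1 / (1 + [H⁺]/K2 + [H⁺]²/(K1K2)) = 1 / (1 + 10^+3.30 + 10^+2.68)
   = 1 / (1 + 1995.3 + 478.63) = 1/2474.9 = 0.0004041
[CO3²⁻] = α₂ × DIC = 0.0004041 × 3.07 = 0.00124 mmol/L = 1.24 μmol/L

[CO3²⁻] = 1.24 μmol/L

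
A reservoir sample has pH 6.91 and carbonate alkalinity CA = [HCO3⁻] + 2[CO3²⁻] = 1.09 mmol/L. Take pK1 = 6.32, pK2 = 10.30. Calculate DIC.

CA = [HCO3⁻] + 2[CO3²⁻] = (α₁ + 2α₂)·DIC
At pH 6.91: [H⁺]/K1 = 10^-0.59 = 0.25704, K2/[H⁺] = 10^-3.39 = 0.00040738
α₁ = 1/(1 + 0.25704 + 0.00040738) = 1/1.2574 = 0.7953; α₂ = α₁·K2/[H⁺] = 0.0003240
α₁ + 2α₂ = 0.7959
DIC = CA / (α₁ + 2α₂) = 1.09 / 0.7959 = 1.37 mmol/L

DIC = 1.37 mmol/L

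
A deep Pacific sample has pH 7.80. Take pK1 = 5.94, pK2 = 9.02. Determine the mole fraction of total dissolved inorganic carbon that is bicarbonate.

α₁ = 1 / (1 + [H⁺]/K1 + K2/[H⁺]) = 1 / (1 + 10^-1.86 + 10^-1.22)
   = 1 / (1 + 0.013804 + 0.060256) = 1/1.0741 = 0.9310

α₁ = 0.931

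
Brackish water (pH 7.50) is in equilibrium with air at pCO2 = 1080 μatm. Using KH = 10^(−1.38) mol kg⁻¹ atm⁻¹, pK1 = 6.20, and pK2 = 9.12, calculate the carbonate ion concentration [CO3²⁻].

[CO2*] = KH · pCO2 = 10^(−1.38) × 1080×10^-6 = 4.502×10^-5 mol/kg
α₀ = 1/(1 + K1/[H⁺] + K1K2/[H⁺]²) = 1/(1 + 10^+1.30 + 10^-0.32) = 0.04666
DIC = [CO2*]/α₀ = 4.502×10^-5 / 0.04666 = 0.9649 mmol/kg
[CO3²⁻] = α₂·DIC; α₂ = 0.02233, so [CO3²⁻] = 0.02233 × 0.9649 = 0.0215 mmol/kg

[CO3²⁻] = 0.0215 mmol/kg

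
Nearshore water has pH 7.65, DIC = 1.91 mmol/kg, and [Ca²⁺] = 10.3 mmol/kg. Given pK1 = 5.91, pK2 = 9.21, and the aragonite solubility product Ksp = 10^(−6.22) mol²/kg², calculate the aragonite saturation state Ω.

α₂ = 1 / (1 + [H⁺]/K2 + [H⁺]²/(K1K2)) = 1 / (1 + 10^+1.56 + 10^-0.18)
   = 1 / (1 + 36.308 + 0.66069) = 1/37.968 = 0.02634
[CO3²⁻] = α₂ × DIC = 0.02634 × 1.91 = 0.05030 mmol/kg
Ksp = 10^(−6.22) = 6.026×10^-7
Ω = [Ca²⁺][CO3²⁻]/Ksp = (10.3×10^-3)(5.030×10^-5) / 6.026×10^-7 = 0.860

Ω = 0.860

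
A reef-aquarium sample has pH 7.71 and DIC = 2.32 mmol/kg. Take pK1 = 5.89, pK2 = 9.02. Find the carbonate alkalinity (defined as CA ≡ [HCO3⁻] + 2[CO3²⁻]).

CA = 2.39 mmol/kg

CA = [HCO3⁻] + 2[CO3²⁻] = (α₁ + 2α₂)·DIC
At pH 7.71: [H⁺]/K1 = 10^-1.82 = 0.015136, K2/[H⁺] = 10^-1.31 = 0.048978
α₁ = 1/(1 + 0.015136 + 0.048978) = 1/1.0641 = 0.9397; α₂ = α₁·K2/[H⁺] = 0.04603
α₁ + 2α₂ = 1.0318
CA = 1.0318 × 2.32 = 2.39 mmol/kg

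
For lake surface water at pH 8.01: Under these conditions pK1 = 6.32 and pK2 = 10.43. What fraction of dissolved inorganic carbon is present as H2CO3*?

α₀ = 0.0199

α₀ = 1 / (1 + K1/[H⁺] + K1K2/[H⁺]²) = 1 / (1 + 10^+1.69 + 10^-0.73)
   = 1 / (1 + 48.978 + 0.18621) = 1/50.164 = 0.01993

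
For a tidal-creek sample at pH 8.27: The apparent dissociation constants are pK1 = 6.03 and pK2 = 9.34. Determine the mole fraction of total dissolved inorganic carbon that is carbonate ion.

α₂ = 0.0780

α₂ = 1 / (1 + [H⁺]/K2 + [H⁺]²/(K1K2)) = 1 / (1 + 10^+1.07 + 10^-1.17)
   = 1 / (1 + 11.749 + 0.067608) = 1/12.817 = 0.07802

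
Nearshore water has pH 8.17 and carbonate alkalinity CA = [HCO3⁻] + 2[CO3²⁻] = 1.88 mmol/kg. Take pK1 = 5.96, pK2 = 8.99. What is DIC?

CA = [HCO3⁻] + 2[CO3²⁻] = (α₁ + 2α₂)·DIC
At pH 8.17: [H⁺]/K1 = 10^-2.21 = 0.0061660, K2/[H⁺] = 10^-0.82 = 0.15136
α₁ = 1/(1 + 0.0061660 + 0.15136) = 1/1.1575 = 0.8639; α₂ = α₁·K2/[H⁺] = 0.1308
α₁ + 2α₂ = 1.1254
DIC = CA / (α₁ + 2α₂) = 1.88 / 1.1254 = 1.67 mmol/kg

DIC = 1.67 mmol/kg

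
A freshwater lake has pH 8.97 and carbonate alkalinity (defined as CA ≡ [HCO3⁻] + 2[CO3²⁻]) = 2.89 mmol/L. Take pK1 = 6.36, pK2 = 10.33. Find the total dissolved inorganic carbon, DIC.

CA = [HCO3⁻] + 2[CO3²⁻] = (α₁ + 2α₂)·DIC
At pH 8.97: [H⁺]/K1 = 10^-2.61 = 0.0024547, K2/[H⁺] = 10^-1.36 = 0.043652
α₁ = 1/(1 + 0.0024547 + 0.043652) = 1/1.0461 = 0.9559; α₂ = α₁·K2/[H⁺] = 0.04173
α₁ + 2α₂ = 1.0394
DIC = CA / (α₁ + 2α₂) = 2.89 / 1.0394 = 2.78 mmol/L

DIC = 2.78 mmol/L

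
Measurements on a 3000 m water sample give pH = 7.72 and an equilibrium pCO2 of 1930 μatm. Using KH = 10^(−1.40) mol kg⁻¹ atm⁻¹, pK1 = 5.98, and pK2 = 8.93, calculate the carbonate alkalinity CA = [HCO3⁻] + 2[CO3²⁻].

CA = 4.74 mmol/kg

[CO2*] = KH · pCO2 = 10^(−1.40) × 1930×10^-6 = 7.683×10^-5 mol/kg
α₀ = 1/(1 + K1/[H⁺] + K1K2/[H⁺]²) = 1/(1 + 10^+1.74 + 10^+0.53) = 0.01685
DIC = [CO2*]/α₀ = 7.683×10^-5 / 0.01685 = 4.560 mmol/kg
CA = (α₁ + 2α₂)·DIC = (0.9260 + 2×0.05710) × 4.560 = 4.74 mmol/kg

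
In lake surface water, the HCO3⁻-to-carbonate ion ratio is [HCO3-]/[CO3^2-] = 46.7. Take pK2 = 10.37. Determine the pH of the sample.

From K2 = [H⁺][CO3^2-]/[HCO3-]:  pH = pK2 − log₁₀([HCO3-]/[CO3^2-])
log₁₀(46.7) = +1.669
pH = 10.37 − (+1.669) = 8.70

pH = 8.70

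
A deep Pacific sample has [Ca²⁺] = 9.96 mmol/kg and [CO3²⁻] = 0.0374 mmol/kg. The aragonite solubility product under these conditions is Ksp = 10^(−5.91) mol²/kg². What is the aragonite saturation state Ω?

Ksp = 10^(−5.91) = 1.230×10^-6
Ω = [Ca²⁺][CO3²⁻]/Ksp = (9.96×10^-3)(0.0374×10^-3) / 1.230×10^-6 = 0.303

Ω = 0.303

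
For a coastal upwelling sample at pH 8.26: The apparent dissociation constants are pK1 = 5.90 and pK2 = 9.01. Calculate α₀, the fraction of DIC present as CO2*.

α₀ = 0.00369

α₀ = 1 / (1 + K1/[H⁺] + K1K2/[H⁺]²) = 1 / (1 + 10^+2.36 + 10^+1.61)
   = 1 / (1 + 229.09 + 40.738) = 1/270.82 = 0.003692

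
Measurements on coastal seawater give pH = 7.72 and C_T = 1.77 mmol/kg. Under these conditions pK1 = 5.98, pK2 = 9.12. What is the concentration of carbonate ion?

[CO3²⁻] = 0.0666 mmol/kg

α₂ = 1 / (1 + [H⁺]/K2 + [H⁺]²/(K1K2)) = 1 / (1 + 10^+1.40 + 10^-0.34)
   = 1 / (1 + 25.119 + 0.45709) = 1/26.576 = 0.03763
[CO3²⁻] = α₂ × DIC = 0.03763 × 1.77 = 0.0666 mmol/kg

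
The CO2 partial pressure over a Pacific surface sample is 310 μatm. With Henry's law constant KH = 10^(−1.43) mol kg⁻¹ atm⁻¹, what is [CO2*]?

[CO2*] = 11.5 μmol/kg

KH = 10^(−1.43) = 3.715×10^-2 mol kg⁻¹ atm⁻¹
[CO2*] = KH · pCO2 = 3.715×10^-2 × 310×10^-6 atm = 1.15×10^-5 mol/kg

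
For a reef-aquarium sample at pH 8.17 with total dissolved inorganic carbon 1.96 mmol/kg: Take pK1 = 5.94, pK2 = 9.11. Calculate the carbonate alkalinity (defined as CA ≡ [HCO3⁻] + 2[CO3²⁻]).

CA = 2.15 mmol/kg

CA = [HCO3⁻] + 2[CO3²⁻] = (α₁ + 2α₂)·DIC
At pH 8.17: [H⁺]/K1 = 10^-2.23 = 0.0058884, K2/[H⁺] = 10^-0.94 = 0.11482
α₁ = 1/(1 + 0.0058884 + 0.11482) = 1/1.1207 = 0.8923; α₂ = α₁·K2/[H⁺] = 0.1024
α₁ + 2α₂ = 1.0972
CA = 1.0972 × 1.96 = 2.15 mmol/kg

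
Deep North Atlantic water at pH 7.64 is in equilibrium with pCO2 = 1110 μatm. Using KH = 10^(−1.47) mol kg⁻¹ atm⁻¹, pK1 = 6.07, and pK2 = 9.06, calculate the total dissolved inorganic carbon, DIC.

[CO2*] = KH · pCO2 = 10^(−1.47) × 1110×10^-6 = 3.761×10^-5 mol/kg
α₀ = 1/(1 + K1/[H⁺] + K1K2/[H⁺]²) = 1/(1 + 10^+1.57 + 10^+0.15) = 0.02527
DIC = [CO2*]/α₀ = 3.761×10^-5 / 0.02527 = 1.49 mmol/kg

DIC = 1.49 mmol/kg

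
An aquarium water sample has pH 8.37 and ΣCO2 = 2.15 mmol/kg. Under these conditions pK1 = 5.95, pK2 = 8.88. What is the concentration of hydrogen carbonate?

α₁ = 1 / (1 + [H⁺]/K1 + K2/[H⁺]) = 1 / (1 + 10^-2.42 + 10^-0.51)
   = 1 / (1 + 0.0038019 + 0.30903) = 1/1.3128 = 0.7617
[HCO3⁻] = α₁ × DIC = 0.7617 × 2.15 = 1.64 mmol/kg

[HCO3⁻] = 1.64 mmol/kg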